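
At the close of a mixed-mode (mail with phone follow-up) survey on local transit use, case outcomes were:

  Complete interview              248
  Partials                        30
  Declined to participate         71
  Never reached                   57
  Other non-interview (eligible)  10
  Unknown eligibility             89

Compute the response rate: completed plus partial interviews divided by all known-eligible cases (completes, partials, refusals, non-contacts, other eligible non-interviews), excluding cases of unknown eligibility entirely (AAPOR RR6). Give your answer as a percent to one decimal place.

66.8%

Numerator: 248 + 30 = 278
Base: 248 + 30 + 71 + 57 + 10 = 416
RR6 = 278 / 416 = 0.6683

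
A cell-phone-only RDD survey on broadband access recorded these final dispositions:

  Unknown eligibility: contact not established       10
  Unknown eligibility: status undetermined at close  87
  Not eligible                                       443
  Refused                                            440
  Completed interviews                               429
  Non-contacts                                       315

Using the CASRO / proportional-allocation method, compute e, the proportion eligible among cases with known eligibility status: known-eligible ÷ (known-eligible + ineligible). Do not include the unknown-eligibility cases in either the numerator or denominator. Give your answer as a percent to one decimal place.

72.8%

Unknown if eligible = 10 + 87 = 97
Eligible (known): 429 + 440 + 315 = 1184
e = 1184 / (1184 + 443) = 1184 / 1627 = 0.7277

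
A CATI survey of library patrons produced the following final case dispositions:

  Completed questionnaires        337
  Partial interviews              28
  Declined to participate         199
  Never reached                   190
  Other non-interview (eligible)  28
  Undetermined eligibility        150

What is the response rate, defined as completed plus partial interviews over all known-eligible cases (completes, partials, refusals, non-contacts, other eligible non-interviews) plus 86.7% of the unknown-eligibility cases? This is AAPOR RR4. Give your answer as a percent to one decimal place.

40.0%

Num = 337 + 28 = 365
Determined eligible = 337 + 28 + 199 + 190 + 28 = 782
Eligible share of unknowns = 0.8670 × 150 = 130.05
Denom = 782 + 130.05 = 912.05
RR4 = 365 / 912.05 = 0.4002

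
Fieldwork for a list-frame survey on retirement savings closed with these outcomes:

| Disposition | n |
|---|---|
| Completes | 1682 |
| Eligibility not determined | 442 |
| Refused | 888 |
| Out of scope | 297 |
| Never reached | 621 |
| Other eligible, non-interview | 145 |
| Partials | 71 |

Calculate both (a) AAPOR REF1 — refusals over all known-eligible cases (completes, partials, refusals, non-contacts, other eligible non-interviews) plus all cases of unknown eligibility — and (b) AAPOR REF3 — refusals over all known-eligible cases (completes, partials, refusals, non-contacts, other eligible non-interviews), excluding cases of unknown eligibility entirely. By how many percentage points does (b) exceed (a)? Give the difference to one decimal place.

Top: 888
Denominator: 1682 + 71 + 888 + 621 + 145 + 442 = 3849
REF1 = 888 / 3849 = 0.2307
Denominator: 1682 + 71 + 888 + 621 + 145 = 3407
REF3 = 888 / 3407 = 0.2606
Difference = 26.06 − 23.07 = 2.99 percentage points

3.0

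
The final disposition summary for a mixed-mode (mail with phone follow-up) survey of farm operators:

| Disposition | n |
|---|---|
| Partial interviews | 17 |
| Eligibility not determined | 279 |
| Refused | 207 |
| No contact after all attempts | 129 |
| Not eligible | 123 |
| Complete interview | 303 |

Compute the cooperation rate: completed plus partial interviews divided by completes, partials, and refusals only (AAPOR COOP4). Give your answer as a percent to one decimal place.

60.7%

Numerator: 303 + 17 = 320
Denominator: 303 + 17 + 207 = 527
COOP4 = 320 / 527 = 0.6072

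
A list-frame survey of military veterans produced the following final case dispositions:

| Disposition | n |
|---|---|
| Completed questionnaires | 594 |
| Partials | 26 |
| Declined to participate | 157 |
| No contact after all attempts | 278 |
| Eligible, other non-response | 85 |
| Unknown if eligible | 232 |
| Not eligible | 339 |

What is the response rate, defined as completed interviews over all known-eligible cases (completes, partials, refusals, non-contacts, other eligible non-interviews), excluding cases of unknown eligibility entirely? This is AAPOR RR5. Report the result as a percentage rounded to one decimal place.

52.1%

Numerator → 594
Denominator → 594 + 26 + 157 + 278 + 85 = 1140
RR5 = 594 / 1140 = 0.5211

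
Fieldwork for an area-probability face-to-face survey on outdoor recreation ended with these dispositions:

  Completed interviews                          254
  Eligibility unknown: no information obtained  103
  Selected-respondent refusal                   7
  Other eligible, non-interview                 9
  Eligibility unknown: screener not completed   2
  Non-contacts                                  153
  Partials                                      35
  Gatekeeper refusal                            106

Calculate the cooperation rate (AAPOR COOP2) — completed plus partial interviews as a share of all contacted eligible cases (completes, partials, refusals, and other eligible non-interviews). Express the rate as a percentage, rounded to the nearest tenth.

70.3%

Refused = 106 + 7 = 113
Undetermined eligibility = 2 + 103 = 105
Num = 254 + 35 = 289
Base = 254 + 35 + 113 + 9 = 411
COOP2 = 289 / 411 = 0.7032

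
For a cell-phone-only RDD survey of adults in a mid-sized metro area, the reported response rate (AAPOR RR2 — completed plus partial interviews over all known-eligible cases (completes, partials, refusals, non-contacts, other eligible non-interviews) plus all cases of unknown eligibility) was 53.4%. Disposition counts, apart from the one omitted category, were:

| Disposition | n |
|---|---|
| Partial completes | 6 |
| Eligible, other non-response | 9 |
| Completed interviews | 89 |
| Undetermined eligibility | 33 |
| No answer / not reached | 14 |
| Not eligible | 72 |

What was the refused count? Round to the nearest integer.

Numerator: 89 + 6 = 95
RR2 = 95 / D = 0.534
D = 95 / 0.534 = 177.9
Remaining denominator categories sum to 151
refused = 177.9 − 151 ≈ 27

27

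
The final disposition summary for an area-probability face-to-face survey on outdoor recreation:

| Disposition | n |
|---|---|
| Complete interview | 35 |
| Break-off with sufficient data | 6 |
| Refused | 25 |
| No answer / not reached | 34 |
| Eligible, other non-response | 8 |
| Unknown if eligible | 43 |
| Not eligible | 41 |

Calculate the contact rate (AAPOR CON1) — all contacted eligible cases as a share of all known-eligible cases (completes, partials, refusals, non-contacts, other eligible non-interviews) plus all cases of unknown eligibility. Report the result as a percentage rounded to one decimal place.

Num = 35 + 6 + 25 + 8 = 74
Denom = 35 + 6 + 25 + 34 + 8 + 43 = 151
CON1 = 74 / 151 = 0.4901

49.0%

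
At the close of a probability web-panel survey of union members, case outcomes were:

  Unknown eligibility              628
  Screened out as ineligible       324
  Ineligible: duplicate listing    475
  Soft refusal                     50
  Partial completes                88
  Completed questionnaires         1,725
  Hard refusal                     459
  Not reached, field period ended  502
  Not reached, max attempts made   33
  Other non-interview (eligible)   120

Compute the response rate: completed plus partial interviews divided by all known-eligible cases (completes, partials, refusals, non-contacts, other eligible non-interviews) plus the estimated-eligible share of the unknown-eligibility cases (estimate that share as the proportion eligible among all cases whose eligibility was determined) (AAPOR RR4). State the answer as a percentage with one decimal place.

Refused = 459 + 50 = 509
No answer / not reached = 502 + 33 = 535
Ineligible = 324 + 475 = 799
Numerator → 1725 + 88 = 1813
Determined eligible → 1725 + 88 + 509 + 535 + 120 = 2977
e = 2977 / (2977 + 799) = 2977 / 3776 = 0.7884
e × U → 0.7884 × 628 = 495.12
Denominator → 2977 + 495.12 = 3472.12
RR4 = 1813 / 3472.12 = 0.5222

52.2%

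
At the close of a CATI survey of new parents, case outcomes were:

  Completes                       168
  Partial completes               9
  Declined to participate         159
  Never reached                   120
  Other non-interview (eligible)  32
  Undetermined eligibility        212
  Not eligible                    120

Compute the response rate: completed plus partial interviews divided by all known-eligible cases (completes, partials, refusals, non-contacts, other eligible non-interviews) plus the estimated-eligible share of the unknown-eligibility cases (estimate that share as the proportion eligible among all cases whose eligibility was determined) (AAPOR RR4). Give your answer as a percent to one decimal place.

Top = 168 + 9 = 177
Determined eligible = 168 + 9 + 159 + 120 + 32 = 488
e = 488 / (488 + 120) = 488 / 608 = 0.8026
e × U = 0.8026 × 212 = 170.15
Denom = 488 + 170.15 = 658.15
RR4 = 177 / 658.15 = 0.2689

26.9%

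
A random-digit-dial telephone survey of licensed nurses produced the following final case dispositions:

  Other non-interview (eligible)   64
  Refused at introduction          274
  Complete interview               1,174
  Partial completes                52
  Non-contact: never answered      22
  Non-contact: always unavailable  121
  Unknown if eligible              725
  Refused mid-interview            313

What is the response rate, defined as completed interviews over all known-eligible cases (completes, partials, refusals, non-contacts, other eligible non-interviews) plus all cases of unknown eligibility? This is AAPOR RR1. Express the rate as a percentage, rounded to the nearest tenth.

42.8%

Refusals = 274 + 313 = 587
No contact after all attempts = 22 + 121 = 143
Num: 1174
Base: 1174 + 52 + 587 + 143 + 64 + 725 = 2745
RR1 = 1174 / 2745 = 0.4277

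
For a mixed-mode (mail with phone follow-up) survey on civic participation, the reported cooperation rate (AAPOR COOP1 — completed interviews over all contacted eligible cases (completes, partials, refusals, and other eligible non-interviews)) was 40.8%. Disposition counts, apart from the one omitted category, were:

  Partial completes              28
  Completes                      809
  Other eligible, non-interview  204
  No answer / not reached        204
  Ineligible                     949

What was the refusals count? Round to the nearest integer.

COOP1 = 809 / D = 0.408
D = 809 / 0.408 = 1982.8
Remaining denominator categories sum to 1041
refusals = 1982.8 − 1041 ≈ 942

942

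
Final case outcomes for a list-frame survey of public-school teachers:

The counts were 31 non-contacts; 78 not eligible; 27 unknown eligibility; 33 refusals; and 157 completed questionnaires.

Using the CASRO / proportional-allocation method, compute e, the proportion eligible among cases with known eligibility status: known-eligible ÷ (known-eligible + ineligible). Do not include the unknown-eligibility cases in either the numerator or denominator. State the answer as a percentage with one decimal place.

73.9%

Known eligible = 157 + 33 + 31 = 221
e = 221 / (221 + 78) = 221 / 299 = 0.7391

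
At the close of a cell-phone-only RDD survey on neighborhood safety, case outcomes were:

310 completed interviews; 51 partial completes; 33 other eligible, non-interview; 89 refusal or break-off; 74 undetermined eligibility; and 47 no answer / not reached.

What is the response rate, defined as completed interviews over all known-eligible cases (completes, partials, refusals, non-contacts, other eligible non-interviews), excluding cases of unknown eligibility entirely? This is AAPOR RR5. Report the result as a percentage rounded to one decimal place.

58.5%

Numerator = 310
Base = 310 + 51 + 89 + 47 + 33 = 530
RR5 = 310 / 530 = 0.5849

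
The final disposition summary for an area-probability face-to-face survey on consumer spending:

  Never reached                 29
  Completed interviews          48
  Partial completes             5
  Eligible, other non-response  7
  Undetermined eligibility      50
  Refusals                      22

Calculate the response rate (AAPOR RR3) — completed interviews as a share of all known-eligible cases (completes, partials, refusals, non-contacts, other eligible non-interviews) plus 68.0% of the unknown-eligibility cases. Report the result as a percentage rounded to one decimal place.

33.1%

Top → 48
Eligible (known) → 48 + 5 + 22 + 29 + 7 = 111
e × U → 0.6800 × 50 = 34.00
Denominator → 111 + 34.00 = 145.00
RR3 = 48 / 145.00 = 0.3310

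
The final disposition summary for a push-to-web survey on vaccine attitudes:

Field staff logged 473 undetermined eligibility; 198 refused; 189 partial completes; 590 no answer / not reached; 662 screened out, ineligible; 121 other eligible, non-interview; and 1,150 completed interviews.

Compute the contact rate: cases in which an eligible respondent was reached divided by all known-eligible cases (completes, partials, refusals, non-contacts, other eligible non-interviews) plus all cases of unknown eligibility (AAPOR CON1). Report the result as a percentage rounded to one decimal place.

Top = 1150 + 189 + 198 + 121 = 1658
Denom = 1150 + 189 + 198 + 590 + 121 + 473 = 2721
CON1 = 1658 / 2721 = 0.6093

60.9%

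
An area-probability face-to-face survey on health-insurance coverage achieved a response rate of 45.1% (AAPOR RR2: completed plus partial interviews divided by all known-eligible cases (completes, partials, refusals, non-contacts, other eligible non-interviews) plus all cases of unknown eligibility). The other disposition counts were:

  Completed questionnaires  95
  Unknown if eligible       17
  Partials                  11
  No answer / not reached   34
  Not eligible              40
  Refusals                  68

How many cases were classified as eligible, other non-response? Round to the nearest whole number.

Num = 95 + 11 = 106
RR2 = 106 / D = 0.451
D = 106 / 0.451 = 235.0
Rest of base = 225
eligible, other non-response = 235.0 − 225 ≈ 10

10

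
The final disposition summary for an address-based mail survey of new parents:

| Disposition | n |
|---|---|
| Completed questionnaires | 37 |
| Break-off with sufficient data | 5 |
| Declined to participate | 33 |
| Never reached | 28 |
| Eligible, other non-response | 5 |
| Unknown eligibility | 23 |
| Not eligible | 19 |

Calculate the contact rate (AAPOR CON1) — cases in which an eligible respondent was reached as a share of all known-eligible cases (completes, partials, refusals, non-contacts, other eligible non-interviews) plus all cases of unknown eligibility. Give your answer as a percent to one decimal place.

61.1%

Top = 37 + 5 + 33 + 5 = 80
Base = 37 + 5 + 33 + 28 + 5 + 23 = 131
CON1 = 80 / 131 = 0.6107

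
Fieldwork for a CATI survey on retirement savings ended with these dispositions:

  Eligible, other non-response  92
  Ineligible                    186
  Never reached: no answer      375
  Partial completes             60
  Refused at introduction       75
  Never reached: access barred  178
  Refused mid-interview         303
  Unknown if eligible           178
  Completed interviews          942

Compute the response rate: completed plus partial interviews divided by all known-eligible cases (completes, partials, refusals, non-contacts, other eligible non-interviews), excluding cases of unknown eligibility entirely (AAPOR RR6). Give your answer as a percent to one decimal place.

Refusals = 75 + 303 = 378
Non-contacts = 375 + 178 = 553
Top = 942 + 60 = 1002
Base = 942 + 60 + 378 + 553 + 92 = 2025
RR6 = 1002 / 2025 = 0.4948

49.5%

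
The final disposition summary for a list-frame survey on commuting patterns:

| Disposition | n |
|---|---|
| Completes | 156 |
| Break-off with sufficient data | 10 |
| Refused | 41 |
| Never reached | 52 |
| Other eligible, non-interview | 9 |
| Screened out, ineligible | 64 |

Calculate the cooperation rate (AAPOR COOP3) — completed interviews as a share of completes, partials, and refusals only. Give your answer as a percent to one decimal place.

Numerator: 156
Denominator: 156 + 10 + 41 = 207
COOP3 = 156 / 207 = 0.7536

75.4%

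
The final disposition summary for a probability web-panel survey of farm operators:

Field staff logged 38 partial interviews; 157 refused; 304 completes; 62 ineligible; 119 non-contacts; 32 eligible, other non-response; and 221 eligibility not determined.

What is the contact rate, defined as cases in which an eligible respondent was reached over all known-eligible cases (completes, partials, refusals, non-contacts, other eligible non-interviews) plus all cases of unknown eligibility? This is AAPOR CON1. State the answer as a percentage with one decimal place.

Num: 304 + 38 + 157 + 32 = 531
Denominator: 304 + 38 + 157 + 119 + 32 + 221 = 871
CON1 = 531 / 871 = 0.6096

61.0%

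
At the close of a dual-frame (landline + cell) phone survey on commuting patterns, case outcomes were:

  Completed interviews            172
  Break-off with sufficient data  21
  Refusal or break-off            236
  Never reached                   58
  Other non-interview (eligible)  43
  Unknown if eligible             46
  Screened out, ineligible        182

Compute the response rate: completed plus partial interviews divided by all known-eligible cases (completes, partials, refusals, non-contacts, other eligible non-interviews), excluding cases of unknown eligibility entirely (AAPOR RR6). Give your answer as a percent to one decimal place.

36.4%

Num → 172 + 21 = 193
Base → 172 + 21 + 236 + 58 + 43 = 530
RR6 = 193 / 530 = 0.3642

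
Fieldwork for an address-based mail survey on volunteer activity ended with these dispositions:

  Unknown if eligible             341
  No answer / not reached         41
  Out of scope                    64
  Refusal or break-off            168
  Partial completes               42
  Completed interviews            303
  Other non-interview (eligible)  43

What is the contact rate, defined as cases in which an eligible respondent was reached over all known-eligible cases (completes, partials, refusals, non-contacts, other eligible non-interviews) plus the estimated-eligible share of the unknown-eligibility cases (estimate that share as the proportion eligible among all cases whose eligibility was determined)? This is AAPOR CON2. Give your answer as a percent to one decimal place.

61.4%

Numerator → 303 + 42 + 168 + 43 = 556
Known eligible → 303 + 42 + 168 + 41 + 43 = 597
e = 597 / (597 + 64) = 597 / 661 = 0.9032
Eligible share of unknowns → 0.9032 × 341 = 307.99
Denom → 597 + 307.99 = 904.99
CON2 = 556 / 904.99 = 0.6144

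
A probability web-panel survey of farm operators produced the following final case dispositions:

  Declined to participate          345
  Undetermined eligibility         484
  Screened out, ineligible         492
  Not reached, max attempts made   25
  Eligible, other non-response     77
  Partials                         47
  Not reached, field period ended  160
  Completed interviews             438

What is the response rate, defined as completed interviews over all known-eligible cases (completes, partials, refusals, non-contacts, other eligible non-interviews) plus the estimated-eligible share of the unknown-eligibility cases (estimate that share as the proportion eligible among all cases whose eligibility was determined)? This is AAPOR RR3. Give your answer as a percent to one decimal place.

No contact after all attempts = 160 + 25 = 185
Top: 438
Eligible (known): 438 + 47 + 345 + 185 + 77 = 1092
e = 1092 / (1092 + 492) = 1092 / 1584 = 0.6894
e × U: 0.6894 × 484 = 333.67
Denom: 1092 + 333.67 = 1425.67
RR3 = 438 / 1425.67 = 0.3072

30.7%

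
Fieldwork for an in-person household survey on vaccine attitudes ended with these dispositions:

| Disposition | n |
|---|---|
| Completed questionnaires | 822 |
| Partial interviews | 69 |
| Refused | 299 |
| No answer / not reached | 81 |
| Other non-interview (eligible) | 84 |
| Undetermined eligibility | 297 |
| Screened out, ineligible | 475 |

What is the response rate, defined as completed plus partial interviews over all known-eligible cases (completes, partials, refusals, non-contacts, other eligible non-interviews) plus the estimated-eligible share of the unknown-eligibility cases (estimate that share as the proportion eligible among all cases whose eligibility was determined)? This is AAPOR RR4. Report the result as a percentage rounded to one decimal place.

56.6%

Numerator: 822 + 69 = 891
Eligible (known): 822 + 69 + 299 + 81 + 84 = 1355
e = 1355 / (1355 + 475) = 1355 / 1830 = 0.7404
Eligible share of unknowns: 0.7404 × 297 = 219.90
Base: 1355 + 219.90 = 1574.90
RR4 = 891 / 1574.90 = 0.5658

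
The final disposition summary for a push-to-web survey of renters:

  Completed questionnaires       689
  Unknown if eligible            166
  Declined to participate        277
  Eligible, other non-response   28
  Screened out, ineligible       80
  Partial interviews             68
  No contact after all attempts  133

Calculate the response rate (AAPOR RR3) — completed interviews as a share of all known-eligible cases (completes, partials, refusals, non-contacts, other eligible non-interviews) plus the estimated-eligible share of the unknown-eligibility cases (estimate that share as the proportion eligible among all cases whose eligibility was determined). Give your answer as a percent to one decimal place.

Top = 689
Eligible (known) = 689 + 68 + 277 + 133 + 28 = 1195
e = 1195 / (1195 + 80) = 1195 / 1275 = 0.9373
e × U = 0.9373 × 166 = 155.59
Base = 1195 + 155.59 = 1350.59
RR3 = 689 / 1350.59 = 0.5101

51.0%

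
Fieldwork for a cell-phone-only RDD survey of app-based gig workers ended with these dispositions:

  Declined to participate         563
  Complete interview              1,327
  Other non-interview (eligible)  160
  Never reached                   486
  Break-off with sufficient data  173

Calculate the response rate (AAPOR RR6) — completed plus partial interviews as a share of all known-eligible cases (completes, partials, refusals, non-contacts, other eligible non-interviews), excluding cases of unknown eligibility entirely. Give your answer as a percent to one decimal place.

55.4%

Numerator → 1327 + 173 = 1500
Denominator → 1327 + 173 + 563 + 486 + 160 = 2709
RR6 = 1500 / 2709 = 0.5537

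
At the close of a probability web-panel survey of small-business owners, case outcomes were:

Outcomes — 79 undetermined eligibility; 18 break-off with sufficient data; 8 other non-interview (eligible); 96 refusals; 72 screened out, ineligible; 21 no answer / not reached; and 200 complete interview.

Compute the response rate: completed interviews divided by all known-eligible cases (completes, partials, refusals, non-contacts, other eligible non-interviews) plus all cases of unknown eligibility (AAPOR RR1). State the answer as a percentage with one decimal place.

Numerator = 200
Denom = 200 + 18 + 96 + 21 + 8 + 79 = 422
RR1 = 200 / 422 = 0.4739

47.4%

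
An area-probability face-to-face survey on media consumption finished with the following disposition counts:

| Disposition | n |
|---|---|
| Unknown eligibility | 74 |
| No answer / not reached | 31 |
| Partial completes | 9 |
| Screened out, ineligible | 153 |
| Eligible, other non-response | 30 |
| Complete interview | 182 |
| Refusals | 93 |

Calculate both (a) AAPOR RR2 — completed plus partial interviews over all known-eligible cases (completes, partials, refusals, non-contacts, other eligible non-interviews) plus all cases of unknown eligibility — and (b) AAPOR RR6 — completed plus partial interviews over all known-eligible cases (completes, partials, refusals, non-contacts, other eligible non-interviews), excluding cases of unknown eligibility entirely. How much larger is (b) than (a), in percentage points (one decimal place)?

9.8

Num: 182 + 9 = 191
Denominator: 182 + 9 + 93 + 31 + 30 + 74 = 419
RR2 = 191 / 419 = 0.4558
Denominator: 182 + 9 + 93 + 31 + 30 = 345
RR6 = 191 / 345 = 0.5536
Difference = 55.36 − 45.58 = 9.78 percentage points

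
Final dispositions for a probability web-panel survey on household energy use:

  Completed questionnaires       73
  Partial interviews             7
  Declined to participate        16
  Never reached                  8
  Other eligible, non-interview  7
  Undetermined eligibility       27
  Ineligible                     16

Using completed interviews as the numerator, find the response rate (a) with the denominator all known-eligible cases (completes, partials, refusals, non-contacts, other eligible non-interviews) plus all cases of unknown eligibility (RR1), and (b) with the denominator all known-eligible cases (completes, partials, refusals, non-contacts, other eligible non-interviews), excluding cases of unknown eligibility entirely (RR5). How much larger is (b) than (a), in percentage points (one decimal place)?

Numerator = 73
Denom = 73 + 7 + 16 + 8 + 7 + 27 = 138
RR1 = 73 / 138 = 0.5290
Denom = 73 + 7 + 16 + 8 + 7 = 111
RR5 = 73 / 111 = 0.6577
Difference = 65.77 − 52.90 = 12.87 percentage points

12.9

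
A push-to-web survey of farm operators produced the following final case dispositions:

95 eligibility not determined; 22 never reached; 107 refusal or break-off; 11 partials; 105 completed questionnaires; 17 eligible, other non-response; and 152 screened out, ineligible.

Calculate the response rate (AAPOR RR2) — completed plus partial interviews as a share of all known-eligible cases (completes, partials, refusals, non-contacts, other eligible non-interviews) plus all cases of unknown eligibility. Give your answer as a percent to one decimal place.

32.5%

Top → 105 + 11 = 116
Base → 105 + 11 + 107 + 22 + 17 + 95 = 357
RR2 = 116 / 357 = 0.3249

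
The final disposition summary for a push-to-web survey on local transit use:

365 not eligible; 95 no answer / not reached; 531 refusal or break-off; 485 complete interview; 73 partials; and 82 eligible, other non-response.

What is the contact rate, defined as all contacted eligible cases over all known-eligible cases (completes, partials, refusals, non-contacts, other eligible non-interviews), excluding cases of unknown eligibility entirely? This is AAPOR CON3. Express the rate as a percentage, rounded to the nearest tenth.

92.5%

Numerator → 485 + 73 + 531 + 82 = 1171
Denom → 485 + 73 + 531 + 95 + 82 = 1266
CON3 = 1171 / 1266 = 0.9250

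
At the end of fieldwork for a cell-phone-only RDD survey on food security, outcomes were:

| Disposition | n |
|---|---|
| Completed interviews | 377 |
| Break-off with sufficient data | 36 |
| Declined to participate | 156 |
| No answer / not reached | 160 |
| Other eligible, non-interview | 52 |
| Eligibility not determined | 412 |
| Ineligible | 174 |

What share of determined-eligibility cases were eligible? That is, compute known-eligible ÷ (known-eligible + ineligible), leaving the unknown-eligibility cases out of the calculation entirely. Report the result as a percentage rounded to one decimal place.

81.8%

Eligible (known) = 377 + 36 + 156 + 160 + 52 = 781
e = 781 / (781 + 174) = 781 / 955 = 0.8178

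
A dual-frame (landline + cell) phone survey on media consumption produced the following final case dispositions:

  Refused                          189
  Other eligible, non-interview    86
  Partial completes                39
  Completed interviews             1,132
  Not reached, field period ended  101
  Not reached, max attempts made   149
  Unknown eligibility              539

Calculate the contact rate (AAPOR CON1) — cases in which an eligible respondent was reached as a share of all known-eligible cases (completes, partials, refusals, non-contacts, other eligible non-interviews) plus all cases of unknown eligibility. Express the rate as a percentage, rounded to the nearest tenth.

No contact after all attempts = 101 + 149 = 250
Numerator = 1132 + 39 + 189 + 86 = 1446
Base = 1132 + 39 + 189 + 250 + 86 + 539 = 2235
CON1 = 1446 / 2235 = 0.6470

64.7%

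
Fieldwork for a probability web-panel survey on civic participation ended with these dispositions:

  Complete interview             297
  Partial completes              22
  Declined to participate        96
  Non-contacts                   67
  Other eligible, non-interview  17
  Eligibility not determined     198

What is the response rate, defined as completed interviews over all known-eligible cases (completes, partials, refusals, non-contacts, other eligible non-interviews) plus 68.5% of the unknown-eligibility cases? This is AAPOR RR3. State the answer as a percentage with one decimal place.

46.8%

Numerator = 297
Eligible (known) = 297 + 22 + 96 + 67 + 17 = 499
Eligible share of unknowns = 0.6850 × 198 = 135.63
Base = 499 + 135.63 = 634.63
RR3 = 297 / 634.63 = 0.4680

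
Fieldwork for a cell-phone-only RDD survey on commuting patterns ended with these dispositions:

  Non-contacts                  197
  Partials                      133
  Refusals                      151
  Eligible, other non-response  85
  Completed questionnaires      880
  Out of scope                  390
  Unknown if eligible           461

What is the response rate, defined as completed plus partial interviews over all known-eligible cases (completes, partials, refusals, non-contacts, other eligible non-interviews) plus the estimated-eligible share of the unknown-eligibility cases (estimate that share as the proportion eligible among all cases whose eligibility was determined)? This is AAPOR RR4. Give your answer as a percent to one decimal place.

56.0%

Numerator → 880 + 133 = 1013
Known eligible → 880 + 133 + 151 + 197 + 85 = 1446
e = 1446 / (1446 + 390) = 1446 / 1836 = 0.7876
Estimated eligible among unknowns → 0.7876 × 461 = 363.08
Denominator → 1446 + 363.08 = 1809.08
RR4 = 1013 / 1809.08 = 0.5600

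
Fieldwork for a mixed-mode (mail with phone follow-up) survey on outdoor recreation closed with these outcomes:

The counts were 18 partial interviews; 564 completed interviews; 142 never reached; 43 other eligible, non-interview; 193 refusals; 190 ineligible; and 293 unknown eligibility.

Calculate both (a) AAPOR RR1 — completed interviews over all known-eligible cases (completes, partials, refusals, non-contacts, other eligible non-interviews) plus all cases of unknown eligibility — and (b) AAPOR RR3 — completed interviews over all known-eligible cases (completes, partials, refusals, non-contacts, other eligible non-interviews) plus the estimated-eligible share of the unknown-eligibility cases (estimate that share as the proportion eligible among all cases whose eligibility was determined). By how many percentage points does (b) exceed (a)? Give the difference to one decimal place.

1.8

Num: 564
Denom: 564 + 18 + 193 + 142 + 43 + 293 = 1253
RR1 = 564 / 1253 = 0.4501
Determined eligible: 564 + 18 + 193 + 142 + 43 = 960
e = 960 / (960 + 190) = 960 / 1150 = 0.8348
Estimated eligible among unknowns: 0.8348 × 293 = 244.60
Denom: 960 + 244.60 = 1204.60
RR3 = 564 / 1204.60 = 0.4682
Difference = 46.82 − 45.01 = 1.81 percentage points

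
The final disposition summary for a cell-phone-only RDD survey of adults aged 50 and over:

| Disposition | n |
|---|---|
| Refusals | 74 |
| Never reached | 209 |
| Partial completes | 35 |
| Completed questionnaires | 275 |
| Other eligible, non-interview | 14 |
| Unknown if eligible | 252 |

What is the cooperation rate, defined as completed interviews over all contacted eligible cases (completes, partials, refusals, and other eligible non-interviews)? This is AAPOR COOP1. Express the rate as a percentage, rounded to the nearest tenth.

69.1%

Numerator: 275
Base: 275 + 35 + 74 + 14 = 398
COOP1 = 275 / 398 = 0.6910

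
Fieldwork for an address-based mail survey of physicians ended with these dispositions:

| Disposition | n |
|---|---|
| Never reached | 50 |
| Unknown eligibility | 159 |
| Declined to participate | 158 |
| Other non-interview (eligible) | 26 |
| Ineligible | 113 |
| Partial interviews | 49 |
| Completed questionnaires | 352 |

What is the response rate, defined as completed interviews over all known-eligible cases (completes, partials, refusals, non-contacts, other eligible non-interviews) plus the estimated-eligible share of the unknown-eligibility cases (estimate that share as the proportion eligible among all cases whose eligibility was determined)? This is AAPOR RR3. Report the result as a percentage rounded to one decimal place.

45.7%

Num: 352
Eligible (known): 352 + 49 + 158 + 50 + 26 = 635
e = 635 / (635 + 113) = 635 / 748 = 0.8489
e × U: 0.8489 × 159 = 134.98
Denom: 635 + 134.98 = 769.98
RR3 = 352 / 769.98 = 0.4572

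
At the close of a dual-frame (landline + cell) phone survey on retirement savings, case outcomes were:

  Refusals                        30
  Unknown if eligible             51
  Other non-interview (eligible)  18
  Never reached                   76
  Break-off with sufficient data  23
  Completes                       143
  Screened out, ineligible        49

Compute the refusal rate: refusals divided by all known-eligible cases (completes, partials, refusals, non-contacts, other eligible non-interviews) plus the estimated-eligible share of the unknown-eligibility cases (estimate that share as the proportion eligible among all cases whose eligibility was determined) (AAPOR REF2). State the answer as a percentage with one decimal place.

Num → 30
Determined eligible → 143 + 23 + 30 + 76 + 18 = 290
e = 290 / (290 + 49) = 290 / 339 = 0.8555
e × U → 0.8555 × 51 = 43.63
Base → 290 + 43.63 = 333.63
REF2 = 30 / 333.63 = 0.0899

9.0%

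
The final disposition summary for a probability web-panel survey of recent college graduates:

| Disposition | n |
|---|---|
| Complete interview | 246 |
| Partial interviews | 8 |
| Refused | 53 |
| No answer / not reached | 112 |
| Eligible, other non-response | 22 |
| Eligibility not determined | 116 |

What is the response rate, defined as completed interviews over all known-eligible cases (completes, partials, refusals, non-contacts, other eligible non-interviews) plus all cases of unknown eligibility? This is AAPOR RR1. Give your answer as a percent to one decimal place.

44.2%

Numerator = 246
Denominator = 246 + 8 + 53 + 112 + 22 + 116 = 557
RR1 = 246 / 557 = 0.4417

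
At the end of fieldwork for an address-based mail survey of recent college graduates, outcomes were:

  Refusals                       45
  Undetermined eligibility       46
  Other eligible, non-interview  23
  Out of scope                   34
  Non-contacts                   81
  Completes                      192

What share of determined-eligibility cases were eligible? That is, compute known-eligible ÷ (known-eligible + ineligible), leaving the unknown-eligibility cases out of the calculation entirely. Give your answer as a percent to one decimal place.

Determined eligible: 192 + 45 + 81 + 23 = 341
e = 341 / (341 + 34) = 341 / 375 = 0.9093

90.9%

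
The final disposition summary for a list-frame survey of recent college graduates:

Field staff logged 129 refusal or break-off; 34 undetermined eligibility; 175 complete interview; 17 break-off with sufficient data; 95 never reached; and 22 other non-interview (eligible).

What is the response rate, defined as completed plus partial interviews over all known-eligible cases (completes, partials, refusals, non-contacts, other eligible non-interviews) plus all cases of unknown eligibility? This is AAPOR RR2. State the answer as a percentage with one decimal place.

Top = 175 + 17 = 192
Base = 175 + 17 + 129 + 95 + 22 + 34 = 472
RR2 = 192 / 472 = 0.4068

40.7%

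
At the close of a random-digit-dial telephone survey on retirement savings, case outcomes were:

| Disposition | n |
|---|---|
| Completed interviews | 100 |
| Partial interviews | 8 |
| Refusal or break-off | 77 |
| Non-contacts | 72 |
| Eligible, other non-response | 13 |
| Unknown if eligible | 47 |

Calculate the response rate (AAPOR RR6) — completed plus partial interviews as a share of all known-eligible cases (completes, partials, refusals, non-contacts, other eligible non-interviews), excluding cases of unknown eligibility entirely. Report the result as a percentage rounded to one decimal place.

Num → 100 + 8 = 108
Denominator → 100 + 8 + 77 + 72 + 13 = 270
RR6 = 108 / 270 = 0.4000

40.0%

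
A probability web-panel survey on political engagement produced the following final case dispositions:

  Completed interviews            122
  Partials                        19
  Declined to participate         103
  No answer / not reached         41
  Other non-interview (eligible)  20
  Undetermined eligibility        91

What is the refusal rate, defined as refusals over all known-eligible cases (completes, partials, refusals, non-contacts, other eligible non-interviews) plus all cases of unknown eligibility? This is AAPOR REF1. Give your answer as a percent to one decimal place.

Num → 103
Denom → 122 + 19 + 103 + 41 + 20 + 91 = 396
REF1 = 103 / 396 = 0.2601

26.0%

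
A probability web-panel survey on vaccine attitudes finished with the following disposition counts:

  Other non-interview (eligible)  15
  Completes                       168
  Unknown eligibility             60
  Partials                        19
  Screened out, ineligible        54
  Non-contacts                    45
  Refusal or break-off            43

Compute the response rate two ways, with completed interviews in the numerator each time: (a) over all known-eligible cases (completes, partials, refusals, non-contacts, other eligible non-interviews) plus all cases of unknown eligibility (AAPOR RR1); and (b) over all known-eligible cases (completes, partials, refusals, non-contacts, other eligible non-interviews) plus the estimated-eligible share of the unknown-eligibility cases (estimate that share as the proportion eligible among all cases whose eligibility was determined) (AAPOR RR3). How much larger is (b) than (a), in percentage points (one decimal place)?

Num → 168
Base → 168 + 19 + 43 + 45 + 15 + 60 = 350
RR1 = 168 / 350 = 0.4800
Eligible (known) → 168 + 19 + 43 + 45 + 15 = 290
e = 290 / (290 + 54) = 290 / 344 = 0.8430
Eligible share of unknowns → 0.8430 × 60 = 50.58
Base → 290 + 50.58 = 340.58
RR3 = 168 / 340.58 = 0.4933
Difference = 49.33 − 48.00 = 1.33 percentage points

1.3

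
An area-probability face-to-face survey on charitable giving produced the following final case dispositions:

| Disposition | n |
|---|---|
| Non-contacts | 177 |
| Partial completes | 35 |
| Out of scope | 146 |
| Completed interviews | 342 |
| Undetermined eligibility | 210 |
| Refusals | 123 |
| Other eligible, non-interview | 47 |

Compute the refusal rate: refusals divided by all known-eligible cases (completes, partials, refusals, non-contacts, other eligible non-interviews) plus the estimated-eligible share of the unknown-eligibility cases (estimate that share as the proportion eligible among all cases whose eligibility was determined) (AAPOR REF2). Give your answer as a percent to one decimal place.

13.7%

Top = 123
Eligible (known) = 342 + 35 + 123 + 177 + 47 = 724
e = 724 / (724 + 146) = 724 / 870 = 0.8322
e × U = 0.8322 × 210 = 174.76
Base = 724 + 174.76 = 898.76
REF2 = 123 / 898.76 = 0.1369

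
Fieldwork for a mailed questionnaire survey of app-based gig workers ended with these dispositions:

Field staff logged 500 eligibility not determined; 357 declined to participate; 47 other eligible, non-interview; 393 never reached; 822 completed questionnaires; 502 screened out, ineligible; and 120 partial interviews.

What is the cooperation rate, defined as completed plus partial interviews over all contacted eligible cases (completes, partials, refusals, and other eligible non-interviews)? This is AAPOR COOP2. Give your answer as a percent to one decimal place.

Numerator → 822 + 120 = 942
Denominator → 822 + 120 + 357 + 47 = 1346
COOP2 = 942 / 1346 = 0.6999

70.0%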